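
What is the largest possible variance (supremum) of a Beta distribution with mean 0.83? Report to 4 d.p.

0.1411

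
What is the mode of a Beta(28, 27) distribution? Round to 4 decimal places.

0.5094

With α,β > 1, mode = (α−1)/(α+β−2) = 27/53 = 0.5094.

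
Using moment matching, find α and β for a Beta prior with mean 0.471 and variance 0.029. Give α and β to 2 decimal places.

α = 3.58, β = 4.02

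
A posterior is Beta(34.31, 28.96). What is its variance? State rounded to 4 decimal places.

α+β = 63.27 and αβ = 993.6176, so Var = αβ/[(α+β)²(α+β+1)] = 993.6176/257278.780683 = 0.0039.

0.0039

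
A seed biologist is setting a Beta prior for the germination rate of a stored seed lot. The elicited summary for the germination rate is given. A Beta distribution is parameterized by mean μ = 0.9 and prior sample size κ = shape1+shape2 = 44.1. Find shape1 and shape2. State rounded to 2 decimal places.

shape1 = 39.69, shape2 = 4.41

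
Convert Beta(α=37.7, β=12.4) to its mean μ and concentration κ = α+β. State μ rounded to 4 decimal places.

κ = α+β = 37.7+12.4 = 50.1; μ = α/κ = 37.7/50.1 = 0.7525.

μ = 0.7525, κ = 50.1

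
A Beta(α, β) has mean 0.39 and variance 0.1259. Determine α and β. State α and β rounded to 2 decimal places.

α = 0.35, β = 0.54

By moment matching, α+β = μ(1−μ)/σ² − 1 = (0.39·0.61)/0.1259 − 1 = 1.8896 − 1 = 0.8896.
Since α/(α+β) = μ, α = 0.39·0.8896 = 0.35 and β = 0.61·0.8896 = 0.54.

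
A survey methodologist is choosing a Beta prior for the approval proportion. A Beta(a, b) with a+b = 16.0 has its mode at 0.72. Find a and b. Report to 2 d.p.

a = 11.08, b = 4.92

For a,b>1 the mode is (a−1)/(a+b−2), so a = mode·(κ−2)+1 = 0.72×14.0+1 = 11.08.
And b = (1−mode)·(κ−2)+1 = 0.28×14.0+1 = 4.92.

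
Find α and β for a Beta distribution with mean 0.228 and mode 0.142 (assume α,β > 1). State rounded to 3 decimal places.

α = 1.898, β = 6.427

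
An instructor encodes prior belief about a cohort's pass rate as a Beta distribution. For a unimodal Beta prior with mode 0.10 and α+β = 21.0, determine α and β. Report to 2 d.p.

α = 2.90, β = 18.10

Since the density peak of Beta(α,β) is at (α−1)/(α+β−2),
α = 1 + 0.10(21.0−2) = 2.90 and β = 21.0 − 2.90 = 18.10.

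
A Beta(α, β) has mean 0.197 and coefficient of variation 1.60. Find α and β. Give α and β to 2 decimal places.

σ = CV·μ = 1.60×0.197 = 0.31520, so σ² = 0.099351.
s+1 = μ(1−μ)/σ² = 0.158191/0.099351 = 1.5922, so s = α+β = 0.5922.
α = μs = 0.12, β = (1−μ)s = 0.48.

α = 0.12, β = 0.48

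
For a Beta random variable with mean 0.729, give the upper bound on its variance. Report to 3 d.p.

Var = μ(1−μ)/(α+β+1), which approaches μ(1−μ) as α+β → 0.
So the supremum is μ(1−μ) = 0.729×0.271 = 0.198.

0.198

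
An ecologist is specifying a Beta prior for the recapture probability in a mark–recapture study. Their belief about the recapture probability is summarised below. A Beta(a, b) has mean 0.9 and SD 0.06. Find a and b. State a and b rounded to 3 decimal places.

First σ² = 0.0036. Setting a = μn, b = (1−μ)n with n = a+b,
μ(1−μ)/(n+1) = 0.0036 ⇒ n+1 = 0.09/0.0036 = 25.0000 ⇒ n = 24.0000.
Hence a = 0.9×24.0000 = 21.600, b = 0.1×24.0000 = 2.400.

a = 21.600, b = 2.400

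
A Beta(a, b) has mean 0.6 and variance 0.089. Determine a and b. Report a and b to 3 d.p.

Write ν = a+b; then a = μν and Var = μ(1−μ)/(ν+1).
ν = μ(1−μ)/Var − 1 = 0.24/0.089 − 1 = 1.6966.
a = 0.6·1.6966 = 1.018, b = 0.4·1.6966 = 0.679.

a = 1.018, b = 0.679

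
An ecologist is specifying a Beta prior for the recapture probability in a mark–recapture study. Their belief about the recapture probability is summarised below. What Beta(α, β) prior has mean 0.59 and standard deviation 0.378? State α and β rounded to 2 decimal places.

σ² = 0.378² = 0.142884.
With s = α+β, Var = μ(1−μ)/(s+1), so s+1 = (0.59×0.41)/0.142884 = 1.6930 and s = 0.6930.
α = μs = 0.41, β = (1−μ)s = 0.28.

α = 0.41, β = 0.28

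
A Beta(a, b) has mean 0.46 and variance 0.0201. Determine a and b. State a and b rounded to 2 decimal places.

By moment matching, a+b = μ(1−μ)/σ² − 1 = (0.46·0.54)/0.0201 − 1 = 12.3582 − 1 = 11.3582.
Since a/(a+b) = μ, a = 0.46·11.3582 = 5.22 and b = 0.54·11.3582 = 6.13.

a = 5.22, b = 6.13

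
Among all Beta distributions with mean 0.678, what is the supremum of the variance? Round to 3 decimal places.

0.218

Var = μ(1−μ)/(α+β+1), which approaches μ(1−μ) as α+β → 0.
So the supremum is μ(1−μ) = 0.678×0.322 = 0.218.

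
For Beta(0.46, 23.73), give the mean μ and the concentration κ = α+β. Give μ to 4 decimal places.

μ = 0.0190, κ = 24.19

κ = α+β = 0.46+23.73 = 24.19; μ = α/κ = 0.46/24.19 = 0.0190.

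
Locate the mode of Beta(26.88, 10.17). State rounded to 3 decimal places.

The density x^(α−1)(1−x)^(β−1) is maximised at (α−1)/(α+β−2) = 25.88/35.05 = 0.738.

0.738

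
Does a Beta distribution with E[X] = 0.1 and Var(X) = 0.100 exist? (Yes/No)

No

A Beta with mean μ has variance μ(1−μ)/(α+β+1) < μ(1−μ).
Here μ(1−μ) = 0.1×0.9 = 0.09, and 0.100 ≥ 0.09.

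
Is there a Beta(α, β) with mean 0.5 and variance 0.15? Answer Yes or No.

Yes

A Beta with mean μ has variance μ(1−μ)/(α+β+1) < μ(1−μ).
Here μ(1−μ) = 0.5×0.5 = 0.25, and 0.15 < 0.25.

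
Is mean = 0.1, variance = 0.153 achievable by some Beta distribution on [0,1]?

The Beta variance bound is σ² < μ(1−μ).
Here μ(1−μ) = 0.1×0.9 = 0.09, and 0.153 ≥ 0.09.

No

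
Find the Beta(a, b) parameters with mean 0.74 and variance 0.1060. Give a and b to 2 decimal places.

a = 0.60, b = 0.21

By moment matching, a+b = μ(1−μ)/σ² − 1 = (0.74·0.26)/0.1060 − 1 = 1.8151 − 1 = 0.8151.
Since a/(a+b) = μ, a = 0.74·0.8151 = 0.60 and b = 0.26·0.8151 = 0.21.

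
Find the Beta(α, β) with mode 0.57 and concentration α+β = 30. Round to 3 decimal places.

Since the density peak of Beta(α,β) is at (α−1)/(α+β−2),
α = 1 + 0.57(30−2) = 16.960 and β = 30 − 16.960 = 13.040.

α = 16.960, β = 13.040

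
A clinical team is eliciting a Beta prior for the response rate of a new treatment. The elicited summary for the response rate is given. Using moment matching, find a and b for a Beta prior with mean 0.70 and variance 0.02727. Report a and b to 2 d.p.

Let s = a+b. The Beta variance is μ(1−μ)/(s+1).
So s+1 = μ(1−μ)/σ² = (0.70×0.30)/0.02727 = 0.2100/0.02727 = 7.7008, giving s = 6.7008.
Then a = μs = 0.70×6.7008 = 4.69 and b = (1−μ)s = 0.30×6.7008 = 2.01.

a = 4.69, b = 2.01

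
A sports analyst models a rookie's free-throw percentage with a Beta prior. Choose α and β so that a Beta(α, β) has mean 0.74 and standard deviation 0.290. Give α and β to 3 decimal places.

First σ² = 0.084100. Setting α = μn, β = (1−μ)n with n = α+β,
μ(1−μ)/(n+1) = 0.084100 ⇒ n+1 = 0.1924/0.084100 = 2.2878 ⇒ n = 1.2878.
Hence α = 0.74×1.2878 = 0.953, β = 0.26×1.2878 = 0.335.

α = 0.953, β = 0.335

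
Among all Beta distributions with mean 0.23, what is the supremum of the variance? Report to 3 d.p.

0.177

For fixed mean μ the Beta variance is μ(1−μ)/(α+β+1), increasing as α+β decreases.
Its least upper bound (not attained) is μ(1−μ) = 0.23·0.77 = 0.177.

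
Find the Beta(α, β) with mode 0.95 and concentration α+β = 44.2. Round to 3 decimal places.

For α,β>1 the mode is (α−1)/(α+β−2), so α = mode·(κ−2)+1 = 0.95×42.2+1 = 41.090.
And β = (1−mode)·(κ−2)+1 = 0.05×42.2+1 = 3.110.

α = 41.090, β = 3.110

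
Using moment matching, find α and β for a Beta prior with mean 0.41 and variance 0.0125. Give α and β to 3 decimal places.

Let s = α+β. The Beta variance is μ(1−μ)/(s+1).
So s+1 = μ(1−μ)/σ² = (0.41×0.59)/0.0125 = 0.2419/0.0125 = 19.3520, giving s = 18.3520.
Then α = μs = 0.41×18.3520 = 7.524 and β = (1−μ)s = 0.59×18.3520 = 10.828.

α = 7.524, β = 10.828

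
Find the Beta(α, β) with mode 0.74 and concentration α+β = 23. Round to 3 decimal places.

α = 16.540, β = 6.460

Mode = (α−1)/(κ−2) with κ = α+β, so α−1 = 0.74·21 = 15.540.
α = 16.540; β = κ − α = 6.460.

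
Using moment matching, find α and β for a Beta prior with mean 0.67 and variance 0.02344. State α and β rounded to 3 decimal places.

α = 5.650, β = 2.783

Let s = α+β. The Beta variance is μ(1−μ)/(s+1).
So s+1 = μ(1−μ)/σ² = (0.67×0.33)/0.02344 = 0.2211/0.02344 = 9.4326, giving s = 8.4326.
Then α = μs = 0.67×8.4326 = 5.650 and β = (1−μ)s = 0.33×8.4326 = 2.783.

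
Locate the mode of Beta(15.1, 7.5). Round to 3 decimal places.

0.684

With α,β > 1, mode = (α−1)/(α+β−2) = 14.1/20.6 = 0.684.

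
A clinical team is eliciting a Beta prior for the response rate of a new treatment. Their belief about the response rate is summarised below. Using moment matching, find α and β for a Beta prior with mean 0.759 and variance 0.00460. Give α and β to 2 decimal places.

α = 29.42, β = 9.34

By moment matching, α+β = μ(1−μ)/σ² − 1 = (0.759·0.241)/0.00460 − 1 = 39.7650 − 1 = 38.7650.
Since α/(α+β) = μ, α = 0.759·38.7650 = 29.42 and β = 0.241·38.7650 = 9.34.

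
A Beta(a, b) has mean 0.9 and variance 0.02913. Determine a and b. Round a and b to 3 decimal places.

a = 1.881, b = 0.209

By moment matching, a+b = μ(1−μ)/σ² − 1 = (0.9·0.1)/0.02913 − 1 = 3.0896 − 1 = 2.0896.
Since a/(a+b) = μ, a = 0.9·2.0896 = 1.881 and b = 0.1·2.0896 = 0.209.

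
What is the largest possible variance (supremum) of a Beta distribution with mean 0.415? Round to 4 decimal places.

Var = μ(1−μ)/(α+β+1), which approaches μ(1−μ) as α+β → 0.
So the supremum is μ(1−μ) = 0.415×0.585 = 0.2428.

0.2428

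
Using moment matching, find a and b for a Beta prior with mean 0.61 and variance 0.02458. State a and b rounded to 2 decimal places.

a = 5.29, b = 3.38

By moment matching, a+b = μ(1−μ)/σ² − 1 = (0.61·0.39)/0.02458 − 1 = 9.6786 − 1 = 8.6786.
Since a/(a+b) = μ, a = 0.61·8.6786 = 5.29 and b = 0.39·8.6786 = 3.38.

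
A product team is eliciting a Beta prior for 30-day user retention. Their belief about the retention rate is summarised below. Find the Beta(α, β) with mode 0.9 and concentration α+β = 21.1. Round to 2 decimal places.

α = 18.19, β = 2.91

Since the density peak of Beta(α,β) is at (α−1)/(α+β−2),
α = 1 + 0.9(21.1−2) = 18.19 and β = 21.1 − 18.19 = 2.91.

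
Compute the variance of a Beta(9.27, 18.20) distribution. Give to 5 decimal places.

μ = 9.27/27.47 = 0.337459; Var = μ(1−μ)/(α+β+1) = 0.2235804/28.47 = 0.00785.

0.00785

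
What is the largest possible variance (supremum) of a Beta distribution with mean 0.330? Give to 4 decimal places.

0.2211

Var = μ(1−μ)/(α+β+1), which approaches μ(1−μ) as α+β → 0.
So the supremum is μ(1−μ) = 0.330×0.670 = 0.2211.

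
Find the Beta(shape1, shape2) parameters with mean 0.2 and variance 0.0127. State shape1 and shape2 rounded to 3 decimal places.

Write ν = shape1+shape2; then shape1 = μν and Var = μ(1−μ)/(ν+1).
ν = μ(1−μ)/Var − 1 = 0.16/0.0127 − 1 = 11.5984.
shape1 = 0.2·11.5984 = 2.320, shape2 = 0.8·11.5984 = 9.279.

shape1 = 2.320, shape2 = 9.279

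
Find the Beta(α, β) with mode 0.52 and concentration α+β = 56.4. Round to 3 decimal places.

α = 29.288, β = 27.112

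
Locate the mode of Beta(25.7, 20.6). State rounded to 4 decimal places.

The density x^(α−1)(1−x)^(β−1) is maximised at (α−1)/(α+β−2) = 24.7/44.3 = 0.5576.

0.5576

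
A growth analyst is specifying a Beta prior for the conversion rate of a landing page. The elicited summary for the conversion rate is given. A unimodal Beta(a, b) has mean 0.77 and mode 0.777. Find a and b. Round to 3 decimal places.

a = 60.940, b = 18.203

Let s = a+b. Mean gives a = μs = 0.77s; mode gives (a−1)/(s−2) = 0.777.
Substituting: 0.77s − 1 = 0.777(s−2) = 0.777s − 1.554, so -0.007s = -0.554 and s = 79.1429.
Then a = 0.77×79.1429 = 60.940 and b = s−a = 18.203.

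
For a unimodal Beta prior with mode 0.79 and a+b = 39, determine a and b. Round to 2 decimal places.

For a,b>1 the mode is (a−1)/(a+b−2), so a = mode·(κ−2)+1 = 0.79×37+1 = 30.23.
And b = (1−mode)·(κ−2)+1 = 0.21×37+1 = 8.77.

a = 30.23, b = 8.77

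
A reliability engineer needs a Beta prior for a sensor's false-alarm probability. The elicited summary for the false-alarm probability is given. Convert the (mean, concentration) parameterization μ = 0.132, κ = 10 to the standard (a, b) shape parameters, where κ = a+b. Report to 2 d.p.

a = μκ = 0.132×10 = 1.32 and b = (1−μ)κ = 0.868×10 = 8.68.

a = 1.32, b = 8.68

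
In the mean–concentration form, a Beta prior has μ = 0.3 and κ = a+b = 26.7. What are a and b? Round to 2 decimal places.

a = μκ = 0.3×26.7 = 8.01 and b = (1−μ)κ = 0.7×26.7 = 18.69.

a = 8.01, b = 18.69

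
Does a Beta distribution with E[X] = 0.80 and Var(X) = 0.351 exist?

A Beta with mean μ has variance μ(1−μ)/(α+β+1) < μ(1−μ).
Here μ(1−μ) = 0.80×0.20 = 0.1600, and 0.351 ≥ 0.1600.

No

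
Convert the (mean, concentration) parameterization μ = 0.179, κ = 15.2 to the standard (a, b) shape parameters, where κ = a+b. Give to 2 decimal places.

a = 2.72, b = 12.48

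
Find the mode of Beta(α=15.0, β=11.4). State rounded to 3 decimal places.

0.574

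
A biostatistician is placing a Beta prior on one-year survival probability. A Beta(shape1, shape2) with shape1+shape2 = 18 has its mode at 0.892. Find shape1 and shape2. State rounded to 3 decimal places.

shape1 = 15.272, shape2 = 2.728

Mode = (shape1−1)/(κ−2) with κ = shape1+shape2, so shape1−1 = 0.892·16 = 14.272.
shape1 = 15.272; shape2 = κ − shape1 = 2.728.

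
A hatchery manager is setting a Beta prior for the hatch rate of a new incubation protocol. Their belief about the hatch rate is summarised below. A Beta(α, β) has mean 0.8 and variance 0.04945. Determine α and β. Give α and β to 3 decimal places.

By moment matching, α+β = μ(1−μ)/σ² − 1 = (0.8·0.2)/0.04945 − 1 = 3.2356 − 1 = 2.2356.
Since α/(α+β) = μ, α = 0.8·2.2356 = 1.788 and β = 0.2·2.2356 = 0.447.

α = 1.788, β = 0.447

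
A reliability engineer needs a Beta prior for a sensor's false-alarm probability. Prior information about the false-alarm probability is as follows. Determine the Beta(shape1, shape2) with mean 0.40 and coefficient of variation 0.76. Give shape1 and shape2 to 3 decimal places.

shape1 = 0.639, shape2 = 0.958

σ = CV·μ = 0.76×0.40 = 0.30400, so σ² = 0.092416.
s+1 = μ(1−μ)/σ² = 0.2400/0.092416 = 2.5970, so s = shape1+shape2 = 1.5970.
shape1 = μs = 0.639, shape2 = (1−μ)s = 0.958.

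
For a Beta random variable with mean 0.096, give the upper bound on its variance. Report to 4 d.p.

0.0868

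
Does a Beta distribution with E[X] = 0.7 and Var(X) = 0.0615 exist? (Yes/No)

Yes

For any Beta, Var(X) < E[X]·(1−E[X]).
Here μ(1−μ) = 0.7×0.3 = 0.21, and 0.0615 < 0.21.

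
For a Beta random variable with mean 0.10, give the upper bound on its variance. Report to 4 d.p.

0.0900

For fixed mean μ the Beta variance is μ(1−μ)/(α+β+1), increasing as α+β decreases.
Its least upper bound (not attained) is μ(1−μ) = 0.10·0.90 = 0.0900.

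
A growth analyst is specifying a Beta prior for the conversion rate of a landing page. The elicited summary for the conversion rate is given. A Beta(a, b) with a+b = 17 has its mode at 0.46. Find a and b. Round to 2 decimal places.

a = 7.90, b = 9.10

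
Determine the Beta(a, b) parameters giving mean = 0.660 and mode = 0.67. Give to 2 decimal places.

a = 22.44, b = 11.56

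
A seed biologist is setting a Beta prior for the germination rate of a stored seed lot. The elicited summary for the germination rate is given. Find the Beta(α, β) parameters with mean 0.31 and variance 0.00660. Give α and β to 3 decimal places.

α = 9.737, β = 21.672

Write ν = α+β; then α = μν and Var = μ(1−μ)/(ν+1).
ν = μ(1−μ)/Var − 1 = 0.2139/0.00660 − 1 = 31.4091.
α = 0.31·31.4091 = 9.737, β = 0.69·31.4091 = 21.672.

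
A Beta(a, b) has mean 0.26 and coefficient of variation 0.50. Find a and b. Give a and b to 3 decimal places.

σ = CV·μ = 0.50×0.26 = 0.13000, so σ² = 0.016900.
s+1 = μ(1−μ)/σ² = 0.1924/0.016900 = 11.3846, so s = a+b = 10.3846.
a = μs = 2.700, b = (1−μ)s = 7.685.

a = 2.700, b = 7.685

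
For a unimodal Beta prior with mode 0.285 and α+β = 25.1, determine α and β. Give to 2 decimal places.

For α,β>1 the mode is (α−1)/(α+β−2), so α = mode·(κ−2)+1 = 0.285×23.1+1 = 7.58.
And β = (1−mode)·(κ−2)+1 = 0.715×23.1+1 = 17.52.

α = 7.58, β = 17.52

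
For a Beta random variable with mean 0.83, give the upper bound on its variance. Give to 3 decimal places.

0.141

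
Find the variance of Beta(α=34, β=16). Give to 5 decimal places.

0.00427

α+β = 50 and αβ = 544, so Var = αβ/[(α+β)²(α+β+1)] = 544/127500 = 0.00427.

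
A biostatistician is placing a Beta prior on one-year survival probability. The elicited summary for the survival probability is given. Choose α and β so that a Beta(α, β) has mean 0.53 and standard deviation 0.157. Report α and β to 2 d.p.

First σ² = 0.024649. Setting α = μn, β = (1−μ)n with n = α+β,
μ(1−μ)/(n+1) = 0.024649 ⇒ n+1 = 0.2491/0.024649 = 10.1059 ⇒ n = 9.1059.
Hence α = 0.53×9.1059 = 4.83, β = 0.47×9.1059 = 4.28.

α = 4.83, β = 4.28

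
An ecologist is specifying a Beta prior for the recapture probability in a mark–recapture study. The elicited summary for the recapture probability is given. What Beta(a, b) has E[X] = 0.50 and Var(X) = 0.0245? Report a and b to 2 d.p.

a = 4.60, b = 4.60

By moment matching, a+b = μ(1−μ)/σ² − 1 = (0.50·0.50)/0.0245 − 1 = 10.2041 − 1 = 9.2041.
Since a/(a+b) = μ, a = 0.50·9.2041 = 4.60 and b = 0.50·9.2041 = 4.60.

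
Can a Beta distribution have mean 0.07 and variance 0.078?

The Beta variance bound is σ² < μ(1−μ).
Here μ(1−μ) = 0.07×0.93 = 0.0651, and 0.078 ≥ 0.0651.

No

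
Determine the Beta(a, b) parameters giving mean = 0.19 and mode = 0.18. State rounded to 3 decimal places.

a = 12.160, b = 51.840

With s = a+b: μ = a/s and mode = (a−1)/(s−2). Eliminating a = μs,
μs − 1 = m(s−2) ⇒ s(μ−m) = 1−2m ⇒ s = 0.64/0.01 = 64.0000.
So a = μs = 12.160, b = (1−μ)s = 51.840.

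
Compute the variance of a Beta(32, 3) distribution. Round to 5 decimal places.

0.00218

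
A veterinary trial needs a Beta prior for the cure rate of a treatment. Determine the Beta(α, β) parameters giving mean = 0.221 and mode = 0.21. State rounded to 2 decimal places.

With s = α+β: μ = α/s and mode = (α−1)/(s−2). Eliminating α = μs,
μs − 1 = m(s−2) ⇒ s(μ−m) = 1−2m ⇒ s = 0.58/0.011 = 52.7273.
So α = μs = 11.65, β = (1−μ)s = 41.07.

α = 11.65, β = 41.07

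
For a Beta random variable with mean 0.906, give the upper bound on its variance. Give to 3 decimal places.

Var = μ(1−μ)/(α+β+1), which approaches μ(1−μ) as α+β → 0.
So the supremum is μ(1−μ) = 0.906×0.094 = 0.085.

0.085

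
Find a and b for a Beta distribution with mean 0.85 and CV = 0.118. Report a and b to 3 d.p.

a = 9.923, b = 1.751

σ = CV·μ = 0.118×0.85 = 0.10030, so σ² = 0.010060.
s+1 = μ(1−μ)/σ² = 0.1275/0.010060 = 12.6738, so s = a+b = 11.6738.
a = μs = 9.923, b = (1−μ)s = 1.751.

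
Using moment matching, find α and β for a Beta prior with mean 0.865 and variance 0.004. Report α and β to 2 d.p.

α = 24.39, β = 3.81

Let s = α+β. The Beta variance is μ(1−μ)/(s+1).
So s+1 = μ(1−μ)/σ² = (0.865×0.135)/0.004 = 0.116775/0.004 = 29.1938, giving s = 28.1938.
Then α = μs = 0.865×28.1938 = 24.39 and β = (1−μ)s = 0.135×28.1938 = 3.81.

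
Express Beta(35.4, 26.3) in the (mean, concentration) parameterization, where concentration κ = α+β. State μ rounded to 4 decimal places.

μ = 0.5737, κ = 61.7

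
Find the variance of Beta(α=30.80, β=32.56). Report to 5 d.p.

Var = αβ/[(α+β)²(α+β+1)] = (30.80×32.56)/(63.36²×64.36) = 1002.8480/258372.550656 = 0.00388.

0.00388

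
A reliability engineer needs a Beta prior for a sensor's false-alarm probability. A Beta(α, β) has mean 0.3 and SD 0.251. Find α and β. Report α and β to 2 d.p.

α = 0.70, β = 1.63

Variance = 0.251² = 0.063001. The moment-matching identity α+β = μ(1−μ)/Var − 1 gives
α+β = 0.21/0.063001 − 1 = 2.3333, so α = μ·2.3333 = 0.70 and β = (1−μ)·2.3333 = 1.63.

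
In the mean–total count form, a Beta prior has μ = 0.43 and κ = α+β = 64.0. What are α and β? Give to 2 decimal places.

Split κ in proportion μ : (1−μ): α = 0.43·64.0 = 27.52, β = 64.0 − 27.52 = 36.48.

α = 27.52, β = 36.48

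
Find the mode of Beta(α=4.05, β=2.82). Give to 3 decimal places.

0.626

The density x^(α−1)(1−x)^(β−1) is maximised at (α−1)/(α+β−2) = 3.05/4.87 = 0.626.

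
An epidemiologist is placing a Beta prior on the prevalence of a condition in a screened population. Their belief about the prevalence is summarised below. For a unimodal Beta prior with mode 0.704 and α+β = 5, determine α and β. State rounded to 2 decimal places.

For α,β>1 the mode is (α−1)/(α+β−2), so α = mode·(κ−2)+1 = 0.704×3+1 = 3.11.
And β = (1−mode)·(κ−2)+1 = 0.296×3+1 = 1.89.

α = 3.11, β = 1.89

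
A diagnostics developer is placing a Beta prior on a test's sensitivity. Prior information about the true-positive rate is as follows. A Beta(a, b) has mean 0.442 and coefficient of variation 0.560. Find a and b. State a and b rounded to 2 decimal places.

Var = (CV·μ)² = (0.560×0.442)² = 0.061266.
a+b = μ(1−μ)/Var − 1 = 0.246636/0.061266 − 1 = 3.0256.
Thus a = 0.442·3.0256 = 1.34 and b = 0.558·3.0256 = 1.69.

a = 1.34, b = 1.69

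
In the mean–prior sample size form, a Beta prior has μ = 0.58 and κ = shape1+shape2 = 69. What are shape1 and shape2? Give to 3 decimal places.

shape1 = 40.020, shape2 = 28.980

Split κ in proportion μ : (1−μ): shape1 = 0.58·69 = 40.020, shape2 = 69 − 40.020 = 28.980.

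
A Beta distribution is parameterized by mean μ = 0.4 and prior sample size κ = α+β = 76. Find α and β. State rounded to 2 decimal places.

α = 30.40, β = 45.60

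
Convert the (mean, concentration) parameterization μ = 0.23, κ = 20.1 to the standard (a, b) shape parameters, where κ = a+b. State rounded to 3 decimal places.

Split κ in proportion μ : (1−μ): a = 0.23·20.1 = 4.623, b = 20.1 − 4.623 = 15.477.

a = 4.623, b = 15.477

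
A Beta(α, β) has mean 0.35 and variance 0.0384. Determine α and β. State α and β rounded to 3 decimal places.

α = 1.724, β = 3.201

By moment matching, α+β = μ(1−μ)/σ² − 1 = (0.35·0.65)/0.0384 − 1 = 5.9245 − 1 = 4.9245.
Since α/(α+β) = μ, α = 0.35·4.9245 = 1.724 and β = 0.65·4.9245 = 3.201.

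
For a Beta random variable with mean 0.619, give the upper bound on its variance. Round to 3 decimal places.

For fixed mean μ the Beta variance is μ(1−μ)/(α+β+1), increasing as α+β decreases.
Its least upper bound (not attained) is μ(1−μ) = 0.619·0.381 = 0.236.

0.236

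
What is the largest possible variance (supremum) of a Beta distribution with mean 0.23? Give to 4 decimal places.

For fixed mean μ the Beta variance is μ(1−μ)/(α+β+1), increasing as α+β decreases.
Its least upper bound (not attained) is μ(1−μ) = 0.23·0.77 = 0.1771.

0.1771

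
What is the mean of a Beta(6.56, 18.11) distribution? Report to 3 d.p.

The Beta mean is α/(α+β) = 6.56/(6.56+18.11) = 0.266.

0.266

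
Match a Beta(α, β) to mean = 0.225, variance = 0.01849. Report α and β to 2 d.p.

α = 1.90, β = 6.53

Let s = α+β. The Beta variance is μ(1−μ)/(s+1).
So s+1 = μ(1−μ)/σ² = (0.225×0.775)/0.01849 = 0.174375/0.01849 = 9.4308, giving s = 8.4308.
Then α = μs = 0.225×8.4308 = 1.90 and β = (1−μ)s = 0.775×8.4308 = 6.53.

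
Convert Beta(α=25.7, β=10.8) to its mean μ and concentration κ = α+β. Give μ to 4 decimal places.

κ = α+β = 25.7+10.8 = 36.5; μ = α/κ = 25.7/36.5 = 0.7041.

μ = 0.7041, κ = 36.5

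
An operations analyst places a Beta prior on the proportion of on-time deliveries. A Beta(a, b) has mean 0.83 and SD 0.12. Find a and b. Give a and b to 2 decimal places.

First σ² = 0.0144. Setting a = μn, b = (1−μ)n with n = a+b,
μ(1−μ)/(n+1) = 0.0144 ⇒ n+1 = 0.1411/0.0144 = 9.7986 ⇒ n = 8.7986.
Hence a = 0.83×8.7986 = 7.30, b = 0.17×8.7986 = 1.50.

a = 7.30, b = 1.50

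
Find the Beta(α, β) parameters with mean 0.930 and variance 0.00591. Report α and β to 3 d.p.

α = 9.314, β = 0.701

Write ν = α+β; then α = μν and Var = μ(1−μ)/(ν+1).
ν = μ(1−μ)/Var − 1 = 0.065100/0.00591 − 1 = 10.0152.
α = 0.930·10.0152 = 9.314, β = 0.070·10.0152 = 0.701.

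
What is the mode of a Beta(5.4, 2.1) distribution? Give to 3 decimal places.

0.800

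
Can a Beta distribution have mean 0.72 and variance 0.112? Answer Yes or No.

The Beta variance bound is σ² < μ(1−μ).
Here μ(1−μ) = 0.72×0.28 = 0.2016, and 0.112 < 0.2016.

Yes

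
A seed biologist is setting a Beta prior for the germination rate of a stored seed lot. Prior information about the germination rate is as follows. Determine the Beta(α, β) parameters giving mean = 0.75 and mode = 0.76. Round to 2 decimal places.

α = 39.00, β = 13.00

Let s = α+β. Mean gives α = μs = 0.75s; mode gives (α−1)/(s−2) = 0.76.
Substituting: 0.75s − 1 = 0.76(s−2) = 0.76s − 1.52, so -0.01s = -0.52 and s = 52.0000.
Then α = 0.75×52.0000 = 39.00 and β = s−α = 13.00.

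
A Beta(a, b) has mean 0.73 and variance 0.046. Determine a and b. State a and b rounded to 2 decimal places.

Write ν = a+b; then a = μν and Var = μ(1−μ)/(ν+1).
ν = μ(1−μ)/Var − 1 = 0.1971/0.046 − 1 = 3.2848.
a = 0.73·3.2848 = 2.40, b = 0.27·3.2848 = 0.89.

a = 2.40, b = 0.89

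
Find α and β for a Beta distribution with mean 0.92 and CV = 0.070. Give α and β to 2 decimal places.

Var = (CV·μ)² = (0.070×0.92)² = 0.004147.
α+β = μ(1−μ)/Var − 1 = 0.0736/0.004147 − 1 = 16.7462.
Thus α = 0.92·16.7462 = 15.41 and β = 0.08·16.7462 = 1.34.

α = 15.41, β = 1.34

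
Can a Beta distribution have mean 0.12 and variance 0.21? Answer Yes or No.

No

For any Beta, Var(X) < E[X]·(1−E[X]).
Here μ(1−μ) = 0.12×0.88 = 0.1056, and 0.21 ≥ 0.1056.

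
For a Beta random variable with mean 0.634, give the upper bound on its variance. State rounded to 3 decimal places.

0.232

For fixed mean μ the Beta variance is μ(1−μ)/(α+β+1), increasing as α+β decreases.
Its least upper bound (not attained) is μ(1−μ) = 0.634·0.366 = 0.232.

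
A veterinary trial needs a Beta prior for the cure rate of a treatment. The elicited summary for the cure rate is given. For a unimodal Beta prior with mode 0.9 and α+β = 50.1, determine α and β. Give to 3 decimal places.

α = 44.290, β = 5.810

Since the density peak of Beta(α,β) is at (α−1)/(α+β−2),
α = 1 + 0.9(50.1−2) = 44.290 and β = 50.1 − 44.290 = 5.810.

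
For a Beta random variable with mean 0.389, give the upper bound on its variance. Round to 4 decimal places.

0.2377

For fixed mean μ the Beta variance is μ(1−μ)/(α+β+1), increasing as α+β decreases.
Its least upper bound (not attained) is μ(1−μ) = 0.389·0.611 = 0.2377.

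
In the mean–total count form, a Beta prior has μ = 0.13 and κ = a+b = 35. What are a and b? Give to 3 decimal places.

a = μκ = 0.13×35 = 4.550 and b = (1−μ)κ = 0.87×35 = 30.450.

a = 4.550, b = 30.450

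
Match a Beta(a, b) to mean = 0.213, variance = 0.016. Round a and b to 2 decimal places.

a = 2.02, b = 7.46

Let s = a+b. The Beta variance is μ(1−μ)/(s+1).
So s+1 = μ(1−μ)/σ² = (0.213×0.787)/0.016 = 0.167631/0.016 = 10.4769, giving s = 9.4769.
Then a = μs = 0.213×9.4769 = 2.02 and b = (1−μ)s = 0.787×9.4769 = 7.46.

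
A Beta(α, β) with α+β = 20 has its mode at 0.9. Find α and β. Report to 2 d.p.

α = 17.20, β = 2.80

Since the density peak of Beta(α,β) is at (α−1)/(α+β−2),
α = 1 + 0.9(20−2) = 17.20 and β = 20 − 17.20 = 2.80.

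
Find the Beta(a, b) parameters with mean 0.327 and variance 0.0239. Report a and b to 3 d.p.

a = 2.684, b = 5.524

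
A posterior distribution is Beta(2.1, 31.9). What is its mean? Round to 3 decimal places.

The Beta mean is α/(α+β) = 2.1/(2.1+31.9) = 0.062.

0.062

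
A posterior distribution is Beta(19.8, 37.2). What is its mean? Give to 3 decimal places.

The Beta mean is α/(α+β) = 19.8/(19.8+37.2) = 0.347.

0.347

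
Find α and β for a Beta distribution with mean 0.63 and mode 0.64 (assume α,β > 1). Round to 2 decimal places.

Let s = α+β. Mean gives α = μs = 0.63s; mode gives (α−1)/(s−2) = 0.64.
Substituting: 0.63s − 1 = 0.64(s−2) = 0.64s − 1.28, so -0.01s = -0.28 and s = 28.0000.
Then α = 0.63×28.0000 = 17.64 and β = s−α = 10.36.

α = 17.64, β = 10.36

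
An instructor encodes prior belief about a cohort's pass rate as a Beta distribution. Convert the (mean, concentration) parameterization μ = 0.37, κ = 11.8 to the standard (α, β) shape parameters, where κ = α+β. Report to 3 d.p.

α = μκ = 0.37×11.8 = 4.366 and β = (1−μ)κ = 0.63×11.8 = 7.434.

α = 4.366, β = 7.434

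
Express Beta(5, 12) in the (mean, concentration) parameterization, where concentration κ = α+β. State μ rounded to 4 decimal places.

μ = 0.2941, κ = 17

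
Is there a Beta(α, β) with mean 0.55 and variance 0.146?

Yes

A Beta with mean μ has variance μ(1−μ)/(α+β+1) < μ(1−μ).
Here μ(1−μ) = 0.55×0.45 = 0.2475, and 0.146 < 0.2475.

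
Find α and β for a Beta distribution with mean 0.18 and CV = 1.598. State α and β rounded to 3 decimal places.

α = 0.141, β = 0.643

σ = CV·μ = 1.598×0.18 = 0.28764, so σ² = 0.082737.
s+1 = μ(1−μ)/σ² = 0.1476/0.082737 = 1.7840, so s = α+β = 0.7840.
α = μs = 0.141, β = (1−μ)s = 0.643.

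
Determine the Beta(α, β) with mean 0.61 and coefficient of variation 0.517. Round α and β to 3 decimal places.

α = 0.849, β = 0.543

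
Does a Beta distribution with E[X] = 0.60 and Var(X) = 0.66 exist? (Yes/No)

No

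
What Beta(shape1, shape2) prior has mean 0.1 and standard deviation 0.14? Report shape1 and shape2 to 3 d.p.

shape1 = 0.359, shape2 = 3.233

σ² = 0.14² = 0.0196.
With s = shape1+shape2, Var = μ(1−μ)/(s+1), so s+1 = (0.1×0.9)/0.0196 = 4.5918 and s = 3.5918.
shape1 = μs = 0.359, shape2 = (1−μ)s = 3.233.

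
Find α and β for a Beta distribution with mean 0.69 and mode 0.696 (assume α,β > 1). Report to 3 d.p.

α = 45.080, β = 20.253

With s = α+β: μ = α/s and mode = (α−1)/(s−2). Eliminating α = μs,
μs − 1 = m(s−2) ⇒ s(μ−m) = 1−2m ⇒ s = -0.392/-0.006 = 65.3333.
So α = μs = 45.080, β = (1−μ)s = 20.253.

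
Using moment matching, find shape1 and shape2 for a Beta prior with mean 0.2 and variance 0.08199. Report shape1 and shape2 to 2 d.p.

shape1 = 0.19, shape2 = 0.76

By moment matching, shape1+shape2 = μ(1−μ)/σ² − 1 = (0.2·0.8)/0.08199 − 1 = 1.9515 − 1 = 0.9515.
Since shape1/(shape1+shape2) = μ, shape1 = 0.2·0.9515 = 0.19 and shape2 = 0.8·0.9515 = 0.76.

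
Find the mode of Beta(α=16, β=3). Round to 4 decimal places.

0.8824

With α,β > 1, mode = (α−1)/(α+β−2) = 15/17 = 0.8824.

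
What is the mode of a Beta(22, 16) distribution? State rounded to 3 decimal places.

With α,β > 1, mode = (α−1)/(α+β−2) = 21/36 = 0.583.

0.583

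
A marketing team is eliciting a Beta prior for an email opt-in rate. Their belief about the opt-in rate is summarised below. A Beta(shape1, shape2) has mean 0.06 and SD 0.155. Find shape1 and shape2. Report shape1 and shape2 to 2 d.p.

σ² = 0.155² = 0.024025.
With s = shape1+shape2, Var = μ(1−μ)/(s+1), so s+1 = (0.06×0.94)/0.024025 = 2.3476 and s = 1.3476.
shape1 = μs = 0.08, shape2 = (1−μ)s = 1.27.

shape1 = 0.08, shape2 = 1.27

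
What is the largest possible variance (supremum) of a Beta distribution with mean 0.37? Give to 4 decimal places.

For fixed mean μ the Beta variance is μ(1−μ)/(α+β+1), increasing as α+β decreases.
Its least upper bound (not attained) is μ(1−μ) = 0.37·0.63 = 0.2331.

0.2331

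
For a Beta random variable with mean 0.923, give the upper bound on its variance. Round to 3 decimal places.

0.071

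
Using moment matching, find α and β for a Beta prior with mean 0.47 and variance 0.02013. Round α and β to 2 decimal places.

α = 5.35, β = 6.03

Write ν = α+β; then α = μν and Var = μ(1−μ)/(ν+1).
ν = μ(1−μ)/Var − 1 = 0.2491/0.02013 − 1 = 11.3746.
α = 0.47·11.3746 = 5.35, β = 0.53·11.3746 = 6.03.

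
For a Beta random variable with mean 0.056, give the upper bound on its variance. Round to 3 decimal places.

For fixed mean μ the Beta variance is μ(1−μ)/(α+β+1), increasing as α+β decreases.
Its least upper bound (not attained) is μ(1−μ) = 0.056·0.944 = 0.053.

0.053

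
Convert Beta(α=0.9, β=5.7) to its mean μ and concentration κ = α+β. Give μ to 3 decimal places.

κ = α+β = 0.9+5.7 = 6.6; μ = α/κ = 0.9/6.6 = 0.136.

μ = 0.136, κ = 6.6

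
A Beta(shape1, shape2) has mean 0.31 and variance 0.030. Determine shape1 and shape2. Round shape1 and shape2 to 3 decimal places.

shape1 = 1.900, shape2 = 4.230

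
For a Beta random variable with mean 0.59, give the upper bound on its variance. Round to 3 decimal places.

Var = μ(1−μ)/(α+β+1), which approaches μ(1−μ) as α+β → 0.
So the supremum is μ(1−μ) = 0.59×0.41 = 0.242.

0.242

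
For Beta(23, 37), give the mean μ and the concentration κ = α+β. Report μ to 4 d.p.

κ = α+β = 23+37 = 60; μ = α/κ = 23/60 = 0.3833.

μ = 0.3833, κ = 60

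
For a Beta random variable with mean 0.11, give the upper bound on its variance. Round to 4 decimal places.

0.0979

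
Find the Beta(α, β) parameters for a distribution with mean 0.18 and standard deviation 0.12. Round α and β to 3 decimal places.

Variance = 0.12² = 0.0144. The moment-matching identity α+β = μ(1−μ)/Var − 1 gives
α+β = 0.1476/0.0144 − 1 = 9.2500, so α = μ·9.2500 = 1.665 and β = (1−μ)·9.2500 = 7.585.

α = 1.665, β = 7.585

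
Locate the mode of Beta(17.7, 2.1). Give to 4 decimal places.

0.9382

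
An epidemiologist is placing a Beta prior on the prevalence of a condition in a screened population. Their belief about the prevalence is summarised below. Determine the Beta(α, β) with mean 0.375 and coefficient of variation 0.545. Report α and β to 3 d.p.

σ = CV·μ = 0.545×0.375 = 0.20438, so σ² = 0.041769.
s+1 = μ(1−μ)/σ² = 0.234375/0.041769 = 5.6112, so s = α+β = 4.6112.
α = μs = 1.729, β = (1−μ)s = 2.882.

α = 1.729, β = 2.882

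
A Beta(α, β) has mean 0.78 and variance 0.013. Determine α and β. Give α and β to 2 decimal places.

Let s = α+β. The Beta variance is μ(1−μ)/(s+1).
So s+1 = μ(1−μ)/σ² = (0.78×0.22)/0.013 = 0.1716/0.013 = 13.2000, giving s = 12.2000.
Then α = μs = 0.78×12.2000 = 9.52 and β = (1−μ)s = 0.22×12.2000 = 2.68.

α = 9.52, β = 2.68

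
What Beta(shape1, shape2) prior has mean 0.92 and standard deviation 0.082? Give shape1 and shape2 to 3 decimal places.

σ² = 0.082² = 0.006724.
With s = shape1+shape2, Var = μ(1−μ)/(s+1), so s+1 = (0.92×0.08)/0.006724 = 10.9459 and s = 9.9459.
shape1 = μs = 9.150, shape2 = (1−μ)s = 0.796.

shape1 = 9.150, shape2 = 0.796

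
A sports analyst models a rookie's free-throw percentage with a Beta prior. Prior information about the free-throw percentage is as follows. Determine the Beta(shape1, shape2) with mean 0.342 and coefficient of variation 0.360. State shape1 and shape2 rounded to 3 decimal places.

σ = CV·μ = 0.360×0.342 = 0.12312, so σ² = 0.015159.
s+1 = μ(1−μ)/σ² = 0.225036/0.015159 = 14.8455, so s = shape1+shape2 = 13.8455.
shape1 = μs = 4.735, shape2 = (1−μ)s = 9.110.

shape1 = 4.735, shape2 = 9.110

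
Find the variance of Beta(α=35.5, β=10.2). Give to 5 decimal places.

0.00371

Var = αβ/[(α+β)²(α+β+1)] = (35.5×10.2)/(45.7²×46.7) = 362.10/97532.483 = 0.00371.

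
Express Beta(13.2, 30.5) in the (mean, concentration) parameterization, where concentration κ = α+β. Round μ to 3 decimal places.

κ = α+β = 13.2+30.5 = 43.7; μ = α/κ = 13.2/43.7 = 0.302.

μ = 0.302, κ = 43.7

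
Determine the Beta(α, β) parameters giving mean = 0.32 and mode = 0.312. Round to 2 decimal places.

α = 15.04, β = 31.96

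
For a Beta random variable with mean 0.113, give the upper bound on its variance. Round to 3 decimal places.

Var = μ(1−μ)/(α+β+1), which approaches μ(1−μ) as α+β → 0.
So the supremum is μ(1−μ) = 0.113×0.887 = 0.100.

0.100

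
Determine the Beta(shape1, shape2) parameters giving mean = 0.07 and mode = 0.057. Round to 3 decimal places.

Let s = shape1+shape2. Mean gives shape1 = μs = 0.07s; mode gives (shape1−1)/(s−2) = 0.057.
Substituting: 0.07s − 1 = 0.057(s−2) = 0.057s − 0.114, so 0.013s = 0.886 and s = 68.1538.
Then shape1 = 0.07×68.1538 = 4.771 and shape2 = s−shape1 = 63.383.

shape1 = 4.771, shape2 = 63.383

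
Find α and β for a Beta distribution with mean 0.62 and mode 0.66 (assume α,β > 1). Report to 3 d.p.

With s = α+β: μ = α/s and mode = (α−1)/(s−2). Eliminating α = μs,
μs − 1 = m(s−2) ⇒ s(μ−m) = 1−2m ⇒ s = -0.32/-0.04 = 8.0000.
So α = μs = 4.960, β = (1−μ)s = 3.040.

α = 4.960, β = 3.040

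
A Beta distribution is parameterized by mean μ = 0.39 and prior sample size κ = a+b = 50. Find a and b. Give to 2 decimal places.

a = 19.50, b = 30.50

Split κ in proportion μ : (1−μ): a = 0.39·50 = 19.50, b = 50 − 19.50 = 30.50.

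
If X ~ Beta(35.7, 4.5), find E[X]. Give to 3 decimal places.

E[X] = α/(α+β) = 35.7/40.2 = 0.888.

0.888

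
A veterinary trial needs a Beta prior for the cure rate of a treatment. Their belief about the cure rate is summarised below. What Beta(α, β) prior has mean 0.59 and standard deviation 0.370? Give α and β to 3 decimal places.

α = 0.453, β = 0.314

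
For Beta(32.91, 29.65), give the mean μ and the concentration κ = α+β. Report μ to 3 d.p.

μ = 0.526, κ = 62.56

κ = α+β = 32.91+29.65 = 62.56; μ = α/κ = 32.91/62.56 = 0.526.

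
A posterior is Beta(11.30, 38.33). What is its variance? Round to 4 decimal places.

0.0035

μ = 11.30/49.63 = 0.227685; Var = μ(1−μ)/(α+β+1) = 0.1758445/50.63 = 0.0035.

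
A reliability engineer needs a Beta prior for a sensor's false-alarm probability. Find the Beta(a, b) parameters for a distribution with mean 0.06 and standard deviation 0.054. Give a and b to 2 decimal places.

a = 1.10, b = 17.24

Variance = 0.054² = 0.002916. The moment-matching identity a+b = μ(1−μ)/Var − 1 gives
a+b = 0.0564/0.002916 − 1 = 18.3416, so a = μ·18.3416 = 1.10 and b = (1−μ)·18.3416 = 17.24.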